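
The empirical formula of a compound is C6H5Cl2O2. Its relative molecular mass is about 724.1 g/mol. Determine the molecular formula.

C24H20Cl8O8

Empirical-formula mass = 180.00 g/mol
n = 724.1 / 180.00 = 4.02 ≈ 4
Molecular formula = (C6H5Cl2O2)4 = C24H20Cl8O8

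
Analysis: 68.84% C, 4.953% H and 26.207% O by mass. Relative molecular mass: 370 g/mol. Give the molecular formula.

C21H18O6

Assume 100 g: 68.84 g C, 4.953 g H, 26.207 g O.
n(C) = 68.84/12.01 = 5.732, n(H) = 4.953/1.008 = 4.914, n(O) = 26.207/16.00 = 1.638
Ratios (÷ 1.638): C 3.499, H 3.000, O 1.000
×2: C 7.00, H 6.00, O 2.00 → C7H6O2
Empirical-formula mass = 122.12 g/mol
n = 370 / 122.12 = 3.03 ≈ 3
Molecular formula = (C7H6O2)×3 = C21H18O6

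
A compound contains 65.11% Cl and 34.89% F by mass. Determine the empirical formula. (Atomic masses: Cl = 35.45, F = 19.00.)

Assume 100 g: 65.11 g Cl, 34.89 g F.
Moles — Cl: 65.11 / 35.45 = 1.837 mol; F: 34.89 / 19.00 = 1.836 mol
Divide by the smallest (1.836 mol F): Cl 1.000, F 1.000
≈ 1:1 → ClF

ClF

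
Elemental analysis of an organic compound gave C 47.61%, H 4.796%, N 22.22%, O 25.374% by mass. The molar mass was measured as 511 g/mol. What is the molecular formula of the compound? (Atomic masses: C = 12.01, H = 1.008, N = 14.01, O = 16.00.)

C20H24N8O8

Assume 100 g: 47.61 g C, 4.796 g H, 22.22 g N, 25.374 g O.
Moles — C: 47.61 / 12.01 = 3.964 mol; H: 4.796 / 1.008 = 4.758 mol; N: 22.22 / 14.01 = 1.586 mol; O: 25.374 / 16.00 = 1.586 mol
Smallest is O at 1.586 mol; normalising gives C 2.500, H 3.000, N 1.000, O 1.000
Scaling by 2: C 5.00, H 6.00, N 2.00, O 2.00 → C5H6N2O2
Empirical-formula mass = 126.12 g/mol
n = 511 / 126.12 = 4.05 ≈ 4
Molecular formula = (C5H6N2O2)×4 = C20H24N8O8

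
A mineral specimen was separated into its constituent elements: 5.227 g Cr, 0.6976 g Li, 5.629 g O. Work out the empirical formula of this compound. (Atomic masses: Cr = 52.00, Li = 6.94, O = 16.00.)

n(Cr) = 5.227/52.00 = 0.1005, n(Li) = 0.6976/6.94 = 0.1005, n(O) = 5.629/16.00 = 0.3518
Smallest is Li at 0.1005 mol; normalising gives Cr 1.000, Li 1.000, O 3.500
×2: Cr 2.00, Li 2.00, O 7.00 → Cr2Li2O7

Cr2Li2O7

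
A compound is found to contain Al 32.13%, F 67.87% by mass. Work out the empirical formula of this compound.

Assume 100 g: 32.13 g Al, 67.87 g F.
Al: 32.13 g ÷ 26.98 g/mol = 1.191 mol
F: 67.87 g ÷ 19.00 g/mol = 3.572 mol
Smallest is Al at 1.191 mol; normalising gives Al 1.000, F 3.000
≈ 1:3 → AlF3

AlF3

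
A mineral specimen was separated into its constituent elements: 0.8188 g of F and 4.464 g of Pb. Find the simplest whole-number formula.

F2Pb

n(F) = 0.8188/19.00 = 0.04309, n(Pb) = 4.464/207.2 = 0.02154
Divide by the smallest (0.02154 mol Pb): F 2.000, Pb 1.000
Ratio ≈ 2:1, so the empirical formula is F2Pb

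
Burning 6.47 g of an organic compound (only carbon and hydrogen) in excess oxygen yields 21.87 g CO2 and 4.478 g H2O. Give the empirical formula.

CH

mol C = 21.87 / 44.01 = 0.4969; mass C = 0.4969 × 12.01 = 5.968 g
mol H = 2 × (4.478 / 18.02) = 0.4970; mass H = 0.4970 × 1.008 = 0.5010 g
Divide by the smallest (0.4969 mol C): C 1.000, H 1.000
≈ 1:1 → CH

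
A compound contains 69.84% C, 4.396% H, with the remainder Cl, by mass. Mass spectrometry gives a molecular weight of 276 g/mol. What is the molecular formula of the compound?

Assume 100 g: 69.84 g C, 4.396 g H, 25.764 g Cl.
C: 69.84 g ÷ 12.01 g/mol = 5.815 mol
H: 4.396 g ÷ 1.008 g/mol = 4.361 mol
Cl: 25.764 g ÷ 35.45 g/mol = 0.7268 mol
Ratios (÷ 0.7268): C 8.001, H 6.001, Cl 1.000
Ratio ≈ 8:6:1, so the empirical formula is C8H6Cl
Empirical-formula mass = 137.58 g/mol
n = 276 / 137.58 = 2.01 ≈ 2
Molecular formula = (C8H6Cl)×2 = C16H12Cl2

C16H12Cl2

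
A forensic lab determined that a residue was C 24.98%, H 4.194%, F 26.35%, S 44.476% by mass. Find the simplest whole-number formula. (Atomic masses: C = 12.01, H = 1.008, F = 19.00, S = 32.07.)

Assume 100 g: 24.98 g C, 4.194 g H, 26.35 g F, 44.476 g S.
Moles — C: 24.98 / 12.01 = 2.08 mol; H: 4.194 / 1.008 = 4.161 mol; F: 26.35 / 19.00 = 1.387 mol; S: 44.476 / 32.07 = 1.387 mol
Smallest is S at 1.387 mol; normalising gives C 1.500, H 3.000, F 1.000, S 1.000
Multiply by 2: C 3.00, H 6.00, F 2.00, S 2.00 → C3H6F2S2

C3H6F2S2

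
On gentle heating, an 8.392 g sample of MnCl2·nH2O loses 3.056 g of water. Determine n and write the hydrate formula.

MnCl2·4H2O

Mass of anhydrous MnCl2 = 8.392 − 3.056 = 5.336 g
mol H2O = 3.056 / 18.02 = 0.1696
Molar mass of MnCl2 = 125.84 g/mol → mol MnCl2 = 5.336 / 125.84 = 0.0424
n = 0.1696 / 0.0424 = 4.00 ≈ 4 → MnCl2·4H2O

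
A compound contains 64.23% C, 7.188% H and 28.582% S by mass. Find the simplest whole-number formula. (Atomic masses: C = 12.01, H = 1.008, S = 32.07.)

C6H8S

Assume 100 g: 64.23 g C, 7.188 g H, 28.582 g S.
n(C) = 64.23/12.01 = 5.348, n(H) = 7.188/1.008 = 7.131, n(S) = 28.582/32.07 = 0.8912
Smallest is S at 0.8912 mol; normalising gives C 6.001, H 8.001, S 1.000
≈ 6:8:1 → C6H8S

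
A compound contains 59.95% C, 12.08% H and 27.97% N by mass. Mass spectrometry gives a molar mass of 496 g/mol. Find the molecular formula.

C25H60N10

Assume 100 g: 59.95 g C, 12.08 g H, 27.97 g N.
C: 59.95 g ÷ 12.01 g/mol = 4.992 mol
H: 12.08 g ÷ 1.008 g/mol = 11.98 mol
N: 27.97 g ÷ 14.01 g/mol = 1.996 mol
Divide by the smallest (1.996 mol N): C 2.500, H 6.003, N 1.000
Scaling by 2: C 5.00, H 12.01, N 2.00 → C5H12N2
Empirical-formula mass = 100.17 g/mol
n = 496 / 100.17 = 4.95 ≈ 5
Molecular formula = (C5H12N2)×5 = C25H60N10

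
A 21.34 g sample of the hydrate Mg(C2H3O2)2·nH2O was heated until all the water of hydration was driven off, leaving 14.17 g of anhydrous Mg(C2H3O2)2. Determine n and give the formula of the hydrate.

Mg(C2H3O2)2·4H2O

Mass of water lost = 21.34 − 14.17 = 7.17 g → 7.17 / 18.02 = 0.3979 mol H2O
Molar mass of Mg(C2H3O2)2 = 142.40 g/mol → mol Mg(C2H3O2)2 = 14.17 / 142.40 = 0.09951
n = 0.3979 / 0.09951 = 4.00 ≈ 4 → Mg(C2H3O2)2·4H2O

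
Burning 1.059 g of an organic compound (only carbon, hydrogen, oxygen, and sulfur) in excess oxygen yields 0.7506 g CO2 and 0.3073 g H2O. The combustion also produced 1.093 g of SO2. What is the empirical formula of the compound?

CH2OS

mol C = 0.7506 / 44.01 = 0.01706; mass C = 0.01706 × 12.01 = 0.2048 g
mol H = 2 × (0.3073 / 18.02) = 0.03411; mass H = 0.03411 × 1.008 = 0.03438 g
mol S = 1.093 / 64.07 = 0.01706; mass S = 0.5471 g
mass O = 1.059 − (0.7863) = 0.2727 g → mol O = 0.01704
Smallest is O at 0.01704 mol; normalising gives C 1.001, H 2.001, O 1.000, S 1.001
→ CH2OS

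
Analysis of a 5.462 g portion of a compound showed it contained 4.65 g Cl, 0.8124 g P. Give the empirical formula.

Cl5P

Cl: 4.65 g ÷ 35.45 g/mol = 0.1312 mol
P: 0.8124 g ÷ 30.97 g/mol = 0.02623 mol
Divide by the smallest (0.02623 mol P): Cl 5.000, P 1.000
Ratio ≈ 5:1, so the empirical formula is Cl5P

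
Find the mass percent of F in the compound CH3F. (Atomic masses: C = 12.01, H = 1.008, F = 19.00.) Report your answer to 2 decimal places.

Molar mass = 1(12.01) + 3(1.008) + 1(19.00) = 34.034 g/mol
Mass of F per mole = 1 × 19.00 = 19.000 g
% F = 19.000 / 34.034 × 100 = 55.83%

55.83%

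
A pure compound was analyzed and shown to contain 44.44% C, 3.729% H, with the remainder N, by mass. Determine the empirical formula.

CHN

Assume 100 g: 44.44 g C, 3.729 g H, 51.831 g N.
n(C) = 44.44/12.01 = 3.7, n(H) = 3.729/1.008 = 3.699, n(N) = 51.831/14.01 = 3.7
Smallest is H at 3.699 mol; normalising gives C 1.000, H 1.000, N 1.000
≈ 1:1:1 → CHN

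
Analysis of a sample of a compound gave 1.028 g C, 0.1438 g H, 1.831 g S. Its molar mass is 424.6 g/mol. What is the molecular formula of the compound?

Moles — C: 1.028 / 12.01 = 0.0856 mol; H: 0.1438 / 1.008 = 0.1427 mol; S: 1.831 / 32.07 = 0.05709 mol
Divide by the smallest (0.05709 mol S): C 1.499, H 2.499, S 1.000
×2: C 3.00, H 5.00, S 2.00 → C3H5S2
Empirical-formula mass = 105.21 g/mol
n = 424.6 / 105.21 = 4.04 ≈ 4
Molecular formula = (C3H5S2)×4 = C12H20S8

C12H20S8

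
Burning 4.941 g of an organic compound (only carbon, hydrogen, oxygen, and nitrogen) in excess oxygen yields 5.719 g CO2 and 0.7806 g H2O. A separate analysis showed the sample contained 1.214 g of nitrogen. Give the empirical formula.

mol C = 5.719 / 44.01 = 0.1299; mass C = 0.1299 × 12.01 = 1.561 g
mol H = 2 × (0.7806 / 18.02) = 0.08664; mass H = 0.08664 × 1.008 = 0.08733 g
mol N = 1.214 / 14.01 = 0.08665
mass O = 4.941 − (2.862) = 2.079 g → mol O = 0.1299
Divide by the smallest (0.08664 mol H): C 1.500, H 1.000, N 1.000, O 1.500
Multiply by 2: C 3.00, H 2.00, N 2.00, O 3.00 → C3H2N2O3

C3H2N2O3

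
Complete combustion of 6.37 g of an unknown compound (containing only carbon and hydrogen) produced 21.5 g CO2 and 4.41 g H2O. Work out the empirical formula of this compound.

mol C = 21.5 / 44.01 = 0.4885; mass C = 0.4885 × 12.01 = 5.867 g
mol H = 2 × (4.41 / 18.02) = 0.4895; mass H = 0.4895 × 1.008 = 0.4934 g
Smallest is C at 0.4885 mol; normalising gives C 1.000, H 1.002
≈ 1:1 → CH

CH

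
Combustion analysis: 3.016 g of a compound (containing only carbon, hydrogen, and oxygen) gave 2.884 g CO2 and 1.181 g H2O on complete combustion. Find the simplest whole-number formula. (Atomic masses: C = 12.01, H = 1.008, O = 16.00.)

CH2O2

mol C = 2.884 / 44.01 = 0.06553; mass C = 0.06553 × 12.01 = 0.7870 g
mol H = 2 × (1.181 / 18.02) = 0.1311; mass H = 0.1311 × 1.008 = 0.1321 g
mass O = 3.016 − (0.9191) = 2.097 g → mol O = 0.1311
Divide by the smallest (0.06553 mol C): C 1.000, H 2.000, O 2.000
→ CH2O2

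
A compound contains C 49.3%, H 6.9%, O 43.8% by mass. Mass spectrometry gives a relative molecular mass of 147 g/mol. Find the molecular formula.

Assume 100 g: 49.3 g C, 6.9 g H, 43.8 g O.
n(C) = 49.3/12.01 = 4.105, n(H) = 6.9/1.008 = 6.845, n(O) = 43.8/16.00 = 2.737
Ratios (÷ 2.737): C 1.500, H 2.501, O 1.000
Scaling by 2: C 3.00, H 5.00, O 2.00 → C3H5O2
Empirical-formula mass = 73.07 g/mol
n = 147 / 73.07 = 2.01 ≈ 2
Molecular formula = (C3H5O2)×2 = C6H10O4

C6H10O4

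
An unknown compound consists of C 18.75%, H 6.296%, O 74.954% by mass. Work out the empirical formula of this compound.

CH4O3

Assume 100 g: 18.75 g C, 6.296 g H, 74.954 g O.
n(C) = 18.75/12.01 = 1.561, n(H) = 6.296/1.008 = 6.246, n(O) = 74.954/16.00 = 4.685
Divide by the smallest (1.561 mol C): C 1.000, H 4.001, O 3.001
Ratio ≈ 1:4:3, so the empirical formula is CH4O3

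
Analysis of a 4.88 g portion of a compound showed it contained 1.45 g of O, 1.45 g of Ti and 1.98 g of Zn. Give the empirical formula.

O3TiZn

O: 1.45 g ÷ 16.00 g/mol = 0.09062 mol
Ti: 1.45 g ÷ 47.87 g/mol = 0.03029 mol
Zn: 1.98 g ÷ 65.38 g/mol = 0.03028 mol
Divide by the smallest (0.03028 mol Zn): O 2.992, Ti 1.000, Zn 1.000
→ O3TiZn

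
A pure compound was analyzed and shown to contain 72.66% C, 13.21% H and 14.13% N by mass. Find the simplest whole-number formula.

C6H13N

Assume 100 g: 72.66 g C, 13.21 g H, 14.13 g N.
Moles — C: 72.66 / 12.01 = 6.05 mol; H: 13.21 / 1.008 = 13.11 mol; N: 14.13 / 14.01 = 1.009 mol
Smallest is N at 1.009 mol; normalising gives C 5.999, H 12.994, N 1.000
≈ 6:13:1 → C6H13N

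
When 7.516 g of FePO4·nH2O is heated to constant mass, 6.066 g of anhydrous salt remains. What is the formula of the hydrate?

Mass of water lost = 7.516 − 6.066 = 1.45 g → 1.45 / 18.02 = 0.08047 mol H2O
Molar mass of FePO4 = 150.82 g/mol → mol FePO4 = 6.066 / 150.82 = 0.04022
n = 0.08047 / 0.04022 = 2.00 ≈ 2 → FePO4·2H2O

FePO4·2H2O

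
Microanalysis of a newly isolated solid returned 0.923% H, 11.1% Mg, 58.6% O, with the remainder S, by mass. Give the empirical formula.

H2MgO8S2

Assume 100 g: 0.923 g H, 11.1 g Mg, 58.6 g O, 29.38 g S.
H: 0.923 g ÷ 1.008 g/mol = 0.9157 mol
Mg: 11.1 g ÷ 24.31 g/mol = 0.4566 mol
O: 58.6 g ÷ 16.00 g/mol = 3.663 mol
S: 29.38 g ÷ 32.07 g/mol = 0.9161 mol
Smallest is Mg at 0.4566 mol; normalising gives H 2.005, Mg 1.000, O 8.021, S 2.006
→ H2MgO8S2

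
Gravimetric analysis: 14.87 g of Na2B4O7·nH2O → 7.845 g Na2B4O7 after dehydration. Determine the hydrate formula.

Na2B4O7·10H2O

Mass of water lost = 14.87 − 7.845 = 7.025 g → 7.025 / 18.02 = 0.3898 mol H2O
Molar mass of Na2B4O7 = 201.22 g/mol → mol Na2B4O7 = 7.845 / 201.22 = 0.03899
n = 0.3898 / 0.03899 = 10.00 ≈ 10 → Na2B4O7·10H2O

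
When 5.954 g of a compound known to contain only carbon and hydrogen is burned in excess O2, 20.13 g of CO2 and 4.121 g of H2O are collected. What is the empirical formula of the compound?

CH

mol C = 20.13 / 44.01 = 0.4574; mass C = 0.4574 × 12.01 = 5.493 g
mol H = 2 × (4.121 / 18.02) = 0.4574; mass H = 0.4574 × 1.008 = 0.4610 g
Ratios (÷ 0.4574): C 1.000, H 1.000
≈ 1:1 → CH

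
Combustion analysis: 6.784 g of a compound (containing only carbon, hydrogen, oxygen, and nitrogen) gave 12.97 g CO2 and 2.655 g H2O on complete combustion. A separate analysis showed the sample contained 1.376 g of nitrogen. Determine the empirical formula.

C3H3NO

mol C = 12.97 / 44.01 = 0.2947; mass C = 0.2947 × 12.01 = 3.539 g
mol H = 2 × (2.655 / 18.02) = 0.2947; mass H = 0.2947 × 1.008 = 0.2970 g
mol N = 1.376 / 14.01 = 0.09822
mass O = 6.784 − (5.212) = 1.572 g → mol O = 0.09822
Smallest is N at 0.09822 mol; normalising gives C 3.001, H 3.000, N 1.000, O 1.000
Ratio ≈ 3:3:1:1, so the empirical formula is C3H3NO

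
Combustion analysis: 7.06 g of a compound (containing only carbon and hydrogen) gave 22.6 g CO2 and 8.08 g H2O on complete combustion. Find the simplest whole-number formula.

C4H7

mol C = 22.6 / 44.01 = 0.5135; mass C = 0.5135 × 12.01 = 6.167 g
mol H = 2 × (8.08 / 18.02) = 0.8968; mass H = 0.8968 × 1.008 = 0.9040 g
Smallest is C at 0.5135 mol; normalising gives C 1.000, H 1.746
Scaling by 4: C 4.00, H 6.99 → C4H7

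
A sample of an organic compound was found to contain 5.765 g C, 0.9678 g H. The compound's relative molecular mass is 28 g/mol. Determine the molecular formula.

C2H4

n(C) = 5.765/12.01 = 0.48, n(H) = 0.9678/1.008 = 0.9601
Smallest is C at 0.48 mol; normalising gives C 1.000, H 2.000
≈ 1:2 → CH2
Empirical-formula mass = 14.03 g/mol
n = 28 / 14.03 = 2.00 ≈ 2
Molecular formula = (CH2)×2 = C2H4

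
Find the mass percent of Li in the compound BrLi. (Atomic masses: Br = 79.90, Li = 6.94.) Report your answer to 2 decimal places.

Molar mass = 1(79.90) + 1(6.94) = 86.840 g/mol
Mass of Li per mole = 1 × 6.94 = 6.940 g
% Li = 6.940 / 86.840 × 100 = 7.99%

7.99%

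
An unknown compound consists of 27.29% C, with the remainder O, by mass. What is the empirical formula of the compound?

Assume 100 g: 27.29 g C, 72.71 g O.
Moles — C: 27.29 / 12.01 = 2.272 mol; O: 72.71 / 16.00 = 4.544 mol
Ratios (÷ 2.272): C 1.000, O 2.000
≈ 1:2 → CO2

CO2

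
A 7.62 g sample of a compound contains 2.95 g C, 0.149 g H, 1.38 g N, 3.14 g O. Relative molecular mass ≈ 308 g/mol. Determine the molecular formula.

C: 2.95 g ÷ 12.01 g/mol = 0.2456 mol
H: 0.149 g ÷ 1.008 g/mol = 0.1478 mol
N: 1.38 g ÷ 14.01 g/mol = 0.0985 mol
O: 3.14 g ÷ 16.00 g/mol = 0.1963 mol
Ratios (÷ 0.0985): C 2.494, H 1.501, N 1.000, O 1.992
Scaling by 2: C 4.99, H 3.00, N 2.00, O 3.98 → C5H3N2O4
Empirical-formula mass = 155.09 g/mol
n = 308 / 155.09 = 1.99 ≈ 2
Molecular formula = (C5H3N2O4)×2 = C10H6N4O8

C10H6N4O8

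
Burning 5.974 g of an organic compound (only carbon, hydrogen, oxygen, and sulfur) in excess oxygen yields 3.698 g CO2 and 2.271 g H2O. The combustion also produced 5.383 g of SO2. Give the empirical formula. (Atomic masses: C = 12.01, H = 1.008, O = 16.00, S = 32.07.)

mol C = 3.698 / 44.01 = 0.08403; mass C = 0.08403 × 12.01 = 1.009 g
mol H = 2 × (2.271 / 18.02) = 0.2521; mass H = 0.2521 × 1.008 = 0.2541 g
mol S = 5.383 / 64.07 = 0.08402; mass S = 2.694 g
mass O = 5.974 − (3.958) = 2.016 g → mol O = 0.1260
Smallest is S at 0.08402 mol; normalising gives C 1.000, H 3.000, O 1.500, S 1.000
Multiply by 2: C 2.00, H 6.00, O 3.00, S 2.00 → C2H6O3S2

C2H6O3S2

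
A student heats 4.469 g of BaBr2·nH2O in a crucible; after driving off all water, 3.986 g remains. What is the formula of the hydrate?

BaBr2·2H2O

Mass of water lost = 4.469 − 3.986 = 0.483 g → 0.483 / 18.02 = 0.0268 mol H2O
Molar mass of BaBr2 = 297.13 g/mol → mol BaBr2 = 3.986 / 297.13 = 0.01342
n = 0.0268 / 0.01342 = 2.00 ≈ 2 → BaBr2·2H2O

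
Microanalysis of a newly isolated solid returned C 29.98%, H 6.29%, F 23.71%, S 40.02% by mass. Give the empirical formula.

Assume 100 g: 29.98 g C, 6.29 g H, 23.71 g F, 40.02 g S.
C: 29.98 g ÷ 12.01 g/mol = 2.496 mol
H: 6.29 g ÷ 1.008 g/mol = 6.24 mol
F: 23.71 g ÷ 19.00 g/mol = 1.248 mol
S: 40.02 g ÷ 32.07 g/mol = 1.248 mol
Divide by the smallest (1.248 mol F): C 2.000, H 5.000, F 1.000, S 1.000
Ratio ≈ 2:5:1:1, so the empirical formula is C2H5FS

C2H5FS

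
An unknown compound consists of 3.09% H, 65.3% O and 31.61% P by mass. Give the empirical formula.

Assume 100 g: 3.09 g H, 65.3 g O, 31.61 g P.
Moles — H: 3.09 / 1.008 = 3.065 mol; O: 65.3 / 16.00 = 4.081 mol; P: 31.61 / 30.97 = 1.021 mol
Ratios (÷ 1.021): H 3.003, O 3.999, P 1.000
≈ 3:4:1 → H3O4P

H3O4P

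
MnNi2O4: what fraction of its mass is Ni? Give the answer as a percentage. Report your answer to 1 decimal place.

49.7%

Molar mass = 1(54.94) + 2(58.69) + 4(16.00) = 236.320 g/mol
Mass of Ni per mole = 2 × 58.69 = 117.380 g
% Ni = 117.380 / 236.320 × 100 = 49.7%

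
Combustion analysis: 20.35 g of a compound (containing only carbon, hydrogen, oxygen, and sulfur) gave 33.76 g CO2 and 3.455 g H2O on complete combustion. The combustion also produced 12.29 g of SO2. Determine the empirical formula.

mol C = 33.76 / 44.01 = 0.7671; mass C = 0.7671 × 12.01 = 9.213 g
mol H = 2 × (3.455 / 18.02) = 0.3835; mass H = 0.3835 × 1.008 = 0.3865 g
mol S = 12.29 / 64.07 = 0.1918; mass S = 6.152 g
mass O = 20.35 − (15.75) = 4.599 g → mol O = 0.2874
Divide by the smallest (0.1918 mol S): C 3.999, H 1.999, O 1.498, S 1.000
×2: C 8.00, H 4.00, O 3.00, S 2.00 → C8H4O3S2

C8H4O3S2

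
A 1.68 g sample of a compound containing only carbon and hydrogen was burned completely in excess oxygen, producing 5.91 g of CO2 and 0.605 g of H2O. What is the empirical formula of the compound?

C2H

mol C = 5.91 / 44.01 = 0.1343; mass C = 0.1343 × 12.01 = 1.613 g
mol H = 2 × (0.605 / 18.02) = 0.06715; mass H = 0.06715 × 1.008 = 0.06768 g
Smallest is H at 0.06715 mol; normalising gives C 2.000, H 1.000
Ratio ≈ 2:1, so the empirical formula is C2H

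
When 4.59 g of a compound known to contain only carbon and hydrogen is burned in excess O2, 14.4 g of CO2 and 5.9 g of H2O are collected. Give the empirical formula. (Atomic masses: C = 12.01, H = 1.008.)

CH2

mol C = 14.4 / 44.01 = 0.3272; mass C = 0.3272 × 12.01 = 3.930 g
mol H = 2 × (5.9 / 18.02) = 0.6548; mass H = 0.6548 × 1.008 = 0.6601 g
Smallest is C at 0.3272 mol; normalising gives C 1.000, H 2.001
Ratio ≈ 1:2, so the empirical formula is CH2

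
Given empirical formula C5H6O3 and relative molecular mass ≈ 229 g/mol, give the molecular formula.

C10H12O6

Empirical-formula mass = 114.10 g/mol
n = 229 / 114.10 = 2.01 ≈ 2
Molecular formula = (C5H6O3)2 = C10H12O6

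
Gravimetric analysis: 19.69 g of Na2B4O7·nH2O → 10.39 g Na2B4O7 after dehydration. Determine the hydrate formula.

Na2B4O7·10H2O

Mass of water lost = 19.69 − 10.39 = 9.3 g → 9.3 / 18.02 = 0.5161 mol H2O
Molar mass of Na2B4O7 = 201.22 g/mol → mol Na2B4O7 = 10.39 / 201.22 = 0.05164
n = 0.5161 / 0.05164 = 10.00 ≈ 10 → Na2B4O7·10H2O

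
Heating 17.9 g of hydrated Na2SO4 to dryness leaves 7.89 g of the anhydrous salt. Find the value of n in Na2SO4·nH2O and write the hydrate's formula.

Na2SO4·10H2O

Mass of water lost = 17.9 − 7.89 = 10.01 g → 10.01 / 18.02 = 0.5555 mol H2O
Molar mass of Na2SO4 = 142.05 g/mol → mol Na2SO4 = 7.89 / 142.05 = 0.05554
n = 0.5555 / 0.05554 = 10.00 ≈ 10 → Na2SO4·10H2O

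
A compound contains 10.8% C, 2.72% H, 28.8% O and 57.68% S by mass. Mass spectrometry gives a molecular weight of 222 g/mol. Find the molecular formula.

C2H6O4S4

Assume 100 g: 10.8 g C, 2.72 g H, 28.8 g O, 57.68 g S.
n(C) = 10.8/12.01 = 0.8993, n(H) = 2.72/1.008 = 2.698, n(O) = 28.8/16.00 = 1.8, n(S) = 57.68/32.07 = 1.799
Divide by the smallest (0.8993 mol C): C 1.000, H 3.001, O 2.002, S 2.000
Ratio ≈ 1:3:2:2, so the empirical formula is CH3O2S2
Empirical-formula mass = 111.17 g/mol
n = 222 / 111.17 = 2.00 ≈ 2
Molecular formula = (CH3O2S2)×2 = C2H6O4S4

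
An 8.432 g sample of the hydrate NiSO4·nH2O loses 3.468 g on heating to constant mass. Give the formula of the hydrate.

Mass of anhydrous NiSO4 = 8.432 − 3.468 = 4.964 g
mol H2O = 3.468 / 18.02 = 0.1925
Molar mass of NiSO4 = 154.76 g/mol → mol NiSO4 = 4.964 / 154.76 = 0.03208
n = 0.1925 / 0.03208 = 6.00 ≈ 6 → NiSO4·6H2O

NiSO4·6H2O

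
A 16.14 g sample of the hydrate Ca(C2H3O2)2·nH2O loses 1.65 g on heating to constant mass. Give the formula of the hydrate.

Ca(C2H3O2)2·H2O

Mass of anhydrous Ca(C2H3O2)2 = 16.14 − 1.65 = 14.49 g
mol H2O = 1.65 / 18.02 = 0.09156
Molar mass of Ca(C2H3O2)2 = 158.17 g/mol → mol Ca(C2H3O2)2 = 14.49 / 158.17 = 0.09161
n = 0.09156 / 0.09161 = 1.00 ≈ 1 → Ca(C2H3O2)2·H2O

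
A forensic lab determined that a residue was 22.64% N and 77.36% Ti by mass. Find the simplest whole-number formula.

Assume 100 g: 22.64 g N, 77.36 g Ti.
N: 22.64 g ÷ 14.01 g/mol = 1.616 mol
Ti: 77.36 g ÷ 47.87 g/mol = 1.616 mol
Divide by the smallest (1.616 mol N): N 1.000, Ti 1.000
Ratio ≈ 1:1, so the empirical formula is NTi

NTi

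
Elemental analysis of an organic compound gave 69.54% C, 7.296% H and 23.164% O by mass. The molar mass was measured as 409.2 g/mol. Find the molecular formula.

Assume 100 g: 69.54 g C, 7.296 g H, 23.164 g O.
n(C) = 69.54/12.01 = 5.79, n(H) = 7.296/1.008 = 7.238, n(O) = 23.164/16.00 = 1.448
Smallest is O at 1.448 mol; normalising gives C 3.999, H 5.000, O 1.000
Ratio ≈ 4:5:1, so the empirical formula is C4H5O
Empirical-formula mass = 69.08 g/mol
n = 409.2 / 69.08 = 5.92 ≈ 6
Molecular formula = (C4H5O)×6 = C24H30O6

C24H30O6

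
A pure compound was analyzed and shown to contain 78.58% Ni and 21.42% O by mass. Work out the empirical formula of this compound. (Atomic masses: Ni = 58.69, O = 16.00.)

Assume 100 g: 78.58 g Ni, 21.42 g O.
Moles — Ni: 78.58 / 58.69 = 1.339 mol; O: 21.42 / 16.00 = 1.339 mol
Divide by the smallest (1.339 mol O): Ni 1.000, O 1.000
→ NiO

NiO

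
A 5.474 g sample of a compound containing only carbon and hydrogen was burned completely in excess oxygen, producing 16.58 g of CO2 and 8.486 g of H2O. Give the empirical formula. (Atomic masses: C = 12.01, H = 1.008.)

C2H5

mol C = 16.58 / 44.01 = 0.3767; mass C = 0.3767 × 12.01 = 4.525 g
mol H = 2 × (8.486 / 18.02) = 0.9418; mass H = 0.9418 × 1.008 = 0.9494 g
Ratios (÷ 0.3767): C 1.000, H 2.500
×2: C 2.00, H 5.00 → C2H5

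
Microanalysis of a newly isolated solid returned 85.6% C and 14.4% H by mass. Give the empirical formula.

CH2

Assume 100 g: 85.6 g C, 14.4 g H.
Moles — C: 85.6 / 12.01 = 7.127 mol; H: 14.4 / 1.008 = 14.29 mol
Smallest is C at 7.127 mol; normalising gives C 1.000, H 2.004
≈ 1:2 → CH2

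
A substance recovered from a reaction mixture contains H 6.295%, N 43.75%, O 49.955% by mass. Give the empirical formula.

Assume 100 g: 6.295 g H, 43.75 g N, 49.955 g O.
H: 6.295 g ÷ 1.008 g/mol = 6.245 mol
N: 43.75 g ÷ 14.01 g/mol = 3.123 mol
O: 49.955 g ÷ 16.00 g/mol = 3.122 mol
Smallest is O at 3.122 mol; normalising gives H 2.000, N 1.000, O 1.000
→ H2NO

H2NO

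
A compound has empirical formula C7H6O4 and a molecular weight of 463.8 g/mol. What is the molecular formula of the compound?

Empirical-formula mass = 154.12 g/mol
n = 463.8 / 154.12 = 3.01 ≈ 3
Molecular formula = (C7H6O4)3 = C21H18O12

C21H18O12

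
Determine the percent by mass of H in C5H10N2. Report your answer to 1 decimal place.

Molar mass = 5(12.01) + 10(1.008) + 2(14.01) = 98.150 g/mol
Mass of H per mole = 10 × 1.008 = 10.080 g
% H = 10.080 / 98.150 × 100 = 10.3%

10.3%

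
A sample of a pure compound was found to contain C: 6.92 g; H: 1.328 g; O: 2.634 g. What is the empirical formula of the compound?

C7H16O2

C: 6.92 g ÷ 12.01 g/mol = 0.5762 mol
H: 1.328 g ÷ 1.008 g/mol = 1.317 mol
O: 2.634 g ÷ 16.00 g/mol = 0.1646 mol
Ratios (÷ 0.1646): C 3.500, H 8.003, O 1.000
×2: C 7.00, H 16.01, O 2.00 → C7H16O2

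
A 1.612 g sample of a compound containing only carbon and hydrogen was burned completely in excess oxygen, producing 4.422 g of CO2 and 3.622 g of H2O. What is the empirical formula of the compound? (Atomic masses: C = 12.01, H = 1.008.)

CH4

mol C = 4.422 / 44.01 = 0.1005; mass C = 0.1005 × 12.01 = 1.207 g
mol H = 2 × (3.622 / 18.02) = 0.4020; mass H = 0.4020 × 1.008 = 0.4052 g
Divide by the smallest (0.1005 mol C): C 1.000, H 4.001
→ CH4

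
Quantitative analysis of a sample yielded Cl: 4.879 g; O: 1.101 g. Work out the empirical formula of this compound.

Moles — Cl: 4.879 / 35.45 = 0.1376 mol; O: 1.101 / 16.00 = 0.06881 mol
Smallest is O at 0.06881 mol; normalising gives Cl 2.000, O 1.000
≈ 2:1 → Cl2O

Cl2O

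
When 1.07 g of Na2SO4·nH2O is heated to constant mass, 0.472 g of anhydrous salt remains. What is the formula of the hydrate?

Na2SO4·10H2O

Mass of water lost = 1.07 − 0.472 = 0.598 g → 0.598 / 18.02 = 0.03319 mol H2O
Molar mass of Na2SO4 = 142.05 g/mol → mol Na2SO4 = 0.472 / 142.05 = 0.003323
n = 0.03319 / 0.003323 = 9.99 ≈ 10 → Na2SO4·10H2O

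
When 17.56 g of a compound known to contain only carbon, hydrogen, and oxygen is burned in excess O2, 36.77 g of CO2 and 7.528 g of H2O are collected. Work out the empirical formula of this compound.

mol C = 36.77 / 44.01 = 0.8355; mass C = 0.8355 × 12.01 = 10.03 g
mol H = 2 × (7.528 / 18.02) = 0.8355; mass H = 0.8355 × 1.008 = 0.8422 g
mass O = 17.56 − (10.88) = 6.684 g → mol O = 0.4177
Divide by the smallest (0.4177 mol O): C 2.000, H 2.000, O 1.000
≈ 2:2:1 → C2H2O

C2H2O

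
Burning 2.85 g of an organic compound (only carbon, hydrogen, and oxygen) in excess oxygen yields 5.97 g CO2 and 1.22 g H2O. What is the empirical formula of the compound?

C2H2O

mol C = 5.97 / 44.01 = 0.1357; mass C = 0.1357 × 12.01 = 1.629 g
mol H = 2 × (1.22 / 18.02) = 0.1354; mass H = 0.1354 × 1.008 = 0.1365 g
mass O = 2.85 − (1.766) = 1.084 g → mol O = 0.06777
Ratios (÷ 0.06777): C 2.002, H 1.998, O 1.000
→ C2H2O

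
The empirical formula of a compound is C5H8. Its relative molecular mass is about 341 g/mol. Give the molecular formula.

Empirical-formula mass = 68.11 g/mol
n = 341 / 68.11 = 5.01 ≈ 5
Molecular formula = (C5H8)5 = C25H40

C25H40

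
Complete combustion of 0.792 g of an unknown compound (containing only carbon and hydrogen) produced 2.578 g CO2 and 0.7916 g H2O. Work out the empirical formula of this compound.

mol C = 2.578 / 44.01 = 0.05858; mass C = 0.05858 × 12.01 = 0.7035 g
mol H = 2 × (0.7916 / 18.02) = 0.08786; mass H = 0.08786 × 1.008 = 0.08856 g
Smallest is C at 0.05858 mol; normalising gives C 1.000, H 1.500
Multiply by 2: C 2.00, H 3.00 → C2H3

C2H3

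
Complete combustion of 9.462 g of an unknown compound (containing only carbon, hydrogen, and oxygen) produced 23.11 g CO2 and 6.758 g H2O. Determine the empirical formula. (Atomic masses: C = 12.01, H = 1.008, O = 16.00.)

mol C = 23.11 / 44.01 = 0.5251; mass C = 0.5251 × 12.01 = 6.307 g
mol H = 2 × (6.758 / 18.02) = 0.7501; mass H = 0.7501 × 1.008 = 0.7561 g
mass O = 9.462 − (7.063) = 2.399 g → mol O = 0.1500
Ratios (÷ 0.15): C 3.502, H 5.002, O 1.000
Scaling by 2: C 7.00, H 10.00, O 2.00 → C7H10O2

C7H10O2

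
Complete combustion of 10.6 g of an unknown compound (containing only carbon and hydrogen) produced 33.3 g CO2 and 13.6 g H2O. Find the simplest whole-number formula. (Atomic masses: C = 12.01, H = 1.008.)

mol C = 33.3 / 44.01 = 0.7566; mass C = 0.7566 × 12.01 = 9.087 g
mol H = 2 × (13.6 / 18.02) = 1.509; mass H = 1.509 × 1.008 = 1.522 g
Divide by the smallest (0.7566 mol C): C 1.000, H 1.995
→ CH2

CH2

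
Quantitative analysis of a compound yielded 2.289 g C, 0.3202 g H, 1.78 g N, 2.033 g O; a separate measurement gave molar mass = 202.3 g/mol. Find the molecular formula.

n(C) = 2.289/12.01 = 0.1906, n(H) = 0.3202/1.008 = 0.3177, n(N) = 1.78/14.01 = 0.1271, n(O) = 2.033/16.00 = 0.1271
Ratios (÷ 0.1271): C 1.500, H 2.500, N 1.000, O 1.000
Multiply by 2: C 3.00, H 5.00, N 2.00, O 2.00 → C3H5N2O2
Empirical-formula mass = 101.09 g/mol
n = 202.3 / 101.09 = 2.00 ≈ 2
Molecular formula = (C3H5N2O2)×2 = C6H10N4O4

C6H10N4O4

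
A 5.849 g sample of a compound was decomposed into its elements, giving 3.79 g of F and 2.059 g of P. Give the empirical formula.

n(F) = 3.79/19.00 = 0.1995, n(P) = 2.059/30.97 = 0.06648
Smallest is P at 0.06648 mol; normalising gives F 3.000, P 1.000
≈ 3:1 → F3P

F3P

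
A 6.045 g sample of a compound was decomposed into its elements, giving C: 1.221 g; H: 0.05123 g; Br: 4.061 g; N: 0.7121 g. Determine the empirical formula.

C2HBrN

Moles — C: 1.221 / 12.01 = 0.1017 mol; H: 0.05123 / 1.008 = 0.05082 mol; Br: 4.061 / 79.90 = 0.05083 mol; N: 0.7121 / 14.01 = 0.05083 mol
Divide by the smallest (0.05082 mol H): C 2.000, H 1.000, Br 1.000, N 1.000
→ C2HBrN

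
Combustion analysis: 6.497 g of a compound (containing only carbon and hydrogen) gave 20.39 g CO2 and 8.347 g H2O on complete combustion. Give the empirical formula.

mol C = 20.39 / 44.01 = 0.4633; mass C = 0.4633 × 12.01 = 5.564 g
mol H = 2 × (8.347 / 18.02) = 0.9264; mass H = 0.9264 × 1.008 = 0.9338 g
Divide by the smallest (0.4633 mol C): C 1.000, H 2.000
→ CH2

CH2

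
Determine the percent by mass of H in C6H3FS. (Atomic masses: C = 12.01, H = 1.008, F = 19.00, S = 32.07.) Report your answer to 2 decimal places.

2.40%

Molar mass = 6(12.01) + 3(1.008) + 1(19.00) + 1(32.07) = 126.154 g/mol
Mass of H per mole = 3 × 1.008 = 3.024 g
% H = 3.024 / 126.154 × 100 = 2.40%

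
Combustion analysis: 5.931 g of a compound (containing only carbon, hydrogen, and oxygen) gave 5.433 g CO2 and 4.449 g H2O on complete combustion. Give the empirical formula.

CH4O2

mol C = 5.433 / 44.01 = 0.1234; mass C = 0.1234 × 12.01 = 1.483 g
mol H = 2 × (4.449 / 18.02) = 0.4938; mass H = 0.4938 × 1.008 = 0.4977 g
mass O = 5.931 − (1.980) = 3.951 g → mol O = 0.2469
Divide by the smallest (0.1234 mol C): C 1.000, H 4.000, O 2.000
→ CH4O2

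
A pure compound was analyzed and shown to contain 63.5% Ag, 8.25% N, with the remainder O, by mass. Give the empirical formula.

AgNO3

Assume 100 g: 63.5 g Ag, 8.25 g N, 28.25 g O.
Moles — Ag: 63.5 / 107.87 = 0.5887 mol; N: 8.25 / 14.01 = 0.5889 mol; O: 28.25 / 16.00 = 1.766 mol
Ratios (÷ 0.5887): Ag 1.000, N 1.000, O 2.999
→ AgNO3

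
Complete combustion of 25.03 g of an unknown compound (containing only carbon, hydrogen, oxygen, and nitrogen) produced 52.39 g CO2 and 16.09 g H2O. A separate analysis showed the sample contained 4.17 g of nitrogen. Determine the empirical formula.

mol C = 52.39 / 44.01 = 1.190; mass C = 1.190 × 12.01 = 14.30 g
mol H = 2 × (16.09 / 18.02) = 1.786; mass H = 1.786 × 1.008 = 1.800 g
mol N = 4.17 / 14.01 = 0.2976
mass O = 25.03 − (20.27) = 4.763 g → mol O = 0.2977
Smallest is N at 0.2976 mol; normalising gives C 3.999, H 6.000, N 1.000, O 1.000
→ C4H6NO

C4H6NO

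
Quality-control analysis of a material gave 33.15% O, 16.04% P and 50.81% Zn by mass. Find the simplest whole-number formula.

O8P2Zn3

Assume 100 g: 33.15 g O, 16.04 g P, 50.81 g Zn.
n(O) = 33.15/16.00 = 2.072, n(P) = 16.04/30.97 = 0.5179, n(Zn) = 50.81/65.38 = 0.7771
Divide by the smallest (0.5179 mol P): O 4.000, P 1.000, Zn 1.501
×2: O 8.00, P 2.00, Zn 3.00 → O8P2Zn3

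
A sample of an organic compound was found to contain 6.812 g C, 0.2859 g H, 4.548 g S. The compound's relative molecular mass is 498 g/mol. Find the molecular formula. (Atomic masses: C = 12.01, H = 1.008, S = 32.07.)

C24H12S6

C: 6.812 g ÷ 12.01 g/mol = 0.5672 mol
H: 0.2859 g ÷ 1.008 g/mol = 0.2836 mol
S: 4.548 g ÷ 32.07 g/mol = 0.1418 mol
Ratios (÷ 0.1418): C 4.000, H 2.000, S 1.000
≈ 4:2:1 → C4H2S
Empirical-formula mass = 82.13 g/mol
n = 498 / 82.13 = 6.06 ≈ 6
Molecular formula = (C4H2S)×6 = C24H12S6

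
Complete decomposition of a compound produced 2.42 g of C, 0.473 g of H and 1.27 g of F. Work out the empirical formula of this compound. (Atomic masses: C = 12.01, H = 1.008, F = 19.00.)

C3H7F

Moles — C: 2.42 / 12.01 = 0.2015 mol; H: 0.473 / 1.008 = 0.4692 mol; F: 1.27 / 19.00 = 0.06684 mol
Smallest is F at 0.06684 mol; normalising gives C 3.015, H 7.020, F 1.000
≈ 3:7:1 → C3H7F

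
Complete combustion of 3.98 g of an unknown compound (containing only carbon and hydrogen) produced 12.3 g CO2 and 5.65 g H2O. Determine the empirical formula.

mol C = 12.3 / 44.01 = 0.2795; mass C = 0.2795 × 12.01 = 3.357 g
mol H = 2 × (5.65 / 18.02) = 0.6271; mass H = 0.6271 × 1.008 = 0.6321 g
Divide by the smallest (0.2795 mol C): C 1.000, H 2.244
Multiply by 4: C 4.00, H 8.97 → C4H9

C4H9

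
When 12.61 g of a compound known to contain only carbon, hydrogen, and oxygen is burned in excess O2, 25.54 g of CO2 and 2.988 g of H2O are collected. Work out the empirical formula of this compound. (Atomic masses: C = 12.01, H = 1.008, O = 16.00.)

C7H4O4

mol C = 25.54 / 44.01 = 0.5803; mass C = 0.5803 × 12.01 = 6.970 g
mol H = 2 × (2.988 / 18.02) = 0.3316; mass H = 0.3316 × 1.008 = 0.3343 g
mass O = 12.61 − (7.304) = 5.306 g → mol O = 0.3316
Divide by the smallest (0.3316 mol O): C 1.750, H 1.000, O 1.000
Multiply by 4: C 7.00, H 4.00, O 4.00 → C7H4O4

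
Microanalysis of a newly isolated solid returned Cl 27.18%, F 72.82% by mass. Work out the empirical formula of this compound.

Assume 100 g: 27.18 g Cl, 72.82 g F.
n(Cl) = 27.18/35.45 = 0.7667, n(F) = 72.82/19.00 = 3.833
Divide by the smallest (0.7667 mol Cl): Cl 1.000, F 4.999
Ratio ≈ 1:5, so the empirical formula is ClF5

ClF5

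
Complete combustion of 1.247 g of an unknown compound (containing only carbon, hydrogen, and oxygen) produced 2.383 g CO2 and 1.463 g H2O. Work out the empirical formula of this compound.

C2H6O

mol C = 2.383 / 44.01 = 0.05415; mass C = 0.05415 × 12.01 = 0.6503 g
mol H = 2 × (1.463 / 18.02) = 0.1624; mass H = 0.1624 × 1.008 = 0.1637 g
mass O = 1.247 − (0.8140) = 0.4330 g → mol O = 0.02706
Ratios (÷ 0.02706): C 2.001, H 6.000, O 1.000
→ C2H6O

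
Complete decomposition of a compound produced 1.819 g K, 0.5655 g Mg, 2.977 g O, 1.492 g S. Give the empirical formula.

Moles — K: 1.819 / 39.10 = 0.04652 mol; Mg: 0.5655 / 24.31 = 0.02326 mol; O: 2.977 / 16.00 = 0.1861 mol; S: 1.492 / 32.07 = 0.04652 mol
Ratios (÷ 0.02326): K 2.000, Mg 1.000, O 7.999, S 2.000
≈ 2:1:8:2 → K2MgO8S2

K2MgO8S2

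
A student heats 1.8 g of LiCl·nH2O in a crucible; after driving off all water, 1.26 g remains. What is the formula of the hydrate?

Mass of water lost = 1.8 − 1.26 = 0.54 g → 0.54 / 18.02 = 0.02997 mol H2O
Molar mass of LiCl = 42.39 g/mol → mol LiCl = 1.26 / 42.39 = 0.02972
n = 0.02997 / 0.02972 = 1.01 ≈ 1 → LiCl·H2O

LiCl·H2O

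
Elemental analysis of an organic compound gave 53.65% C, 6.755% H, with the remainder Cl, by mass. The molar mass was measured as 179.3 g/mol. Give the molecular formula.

Assume 100 g: 53.65 g C, 6.755 g H, 39.595 g Cl.
Moles — C: 53.65 / 12.01 = 4.467 mol; H: 6.755 / 1.008 = 6.701 mol; Cl: 39.595 / 35.45 = 1.117 mol
Divide by the smallest (1.117 mol Cl): C 3.999, H 6.000, Cl 1.000
≈ 4:6:1 → C4H6Cl
Empirical-formula mass = 89.54 g/mol
n = 179.3 / 89.54 = 2.00 ≈ 2
Molecular formula = (C4H6Cl)×2 = C8H12Cl2

C8H12Cl2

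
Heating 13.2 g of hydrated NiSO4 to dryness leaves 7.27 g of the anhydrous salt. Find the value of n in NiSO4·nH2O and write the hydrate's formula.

NiSO4·7H2O

Mass of water lost = 13.2 − 7.27 = 5.93 g → 5.93 / 18.02 = 0.3291 mol H2O
Molar mass of NiSO4 = 154.76 g/mol → mol NiSO4 = 7.27 / 154.76 = 0.04698
n = 0.3291 / 0.04698 = 7.01 ≈ 7 → NiSO4·7H2O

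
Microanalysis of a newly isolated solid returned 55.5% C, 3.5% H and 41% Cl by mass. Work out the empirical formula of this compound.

C4H3Cl

Assume 100 g: 55.5 g C, 3.5 g H, 41 g Cl.
n(C) = 55.5/12.01 = 4.621, n(H) = 3.5/1.008 = 3.472, n(Cl) = 41/35.45 = 1.157
Smallest is Cl at 1.157 mol; normalising gives C 3.996, H 3.002, Cl 1.000
≈ 4:3:1 → C4H3Cl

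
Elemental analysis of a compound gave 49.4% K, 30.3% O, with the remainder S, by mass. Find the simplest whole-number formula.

K2O3S

Assume 100 g: 49.4 g K, 30.3 g O, 20.3 g S.
K: 49.4 g ÷ 39.10 g/mol = 1.263 mol
O: 30.3 g ÷ 16.00 g/mol = 1.894 mol
S: 20.3 g ÷ 32.07 g/mol = 0.633 mol
Smallest is S at 0.633 mol; normalising gives K 1.996, O 2.992, S 1.000
≈ 2:3:1 → K2O3S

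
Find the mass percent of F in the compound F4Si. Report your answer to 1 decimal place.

Molar mass = 4(19.00) + 1(28.09) = 104.090 g/mol
Mass of F per mole = 4 × 19.00 = 76.000 g
% F = 76.000 / 104.090 × 100 = 73.0%

73.0%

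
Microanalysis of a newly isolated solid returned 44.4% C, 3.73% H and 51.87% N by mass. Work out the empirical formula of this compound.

CHN

Assume 100 g: 44.4 g C, 3.73 g H, 51.87 g N.
Moles — C: 44.4 / 12.01 = 3.697 mol; H: 3.73 / 1.008 = 3.7 mol; N: 51.87 / 14.01 = 3.702 mol
Ratios (÷ 3.697): C 1.000, H 1.001, N 1.001
≈ 1:1:1 → CHN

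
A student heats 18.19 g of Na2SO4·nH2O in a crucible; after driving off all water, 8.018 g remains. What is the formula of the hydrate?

Mass of water lost = 18.19 − 8.018 = 10.17 g → 10.17 / 18.02 = 0.5645 mol H2O
Molar mass of Na2SO4 = 142.05 g/mol → mol Na2SO4 = 8.018 / 142.05 = 0.05644
n = 0.5645 / 0.05644 = 10.00 ≈ 10 → Na2SO4·10H2O

Na2SO4·10H2O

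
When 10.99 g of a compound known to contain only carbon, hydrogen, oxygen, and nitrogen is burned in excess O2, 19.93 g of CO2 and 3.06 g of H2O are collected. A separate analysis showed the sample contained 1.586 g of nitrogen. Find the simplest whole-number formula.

C4H3NO2

mol C = 19.93 / 44.01 = 0.4529; mass C = 0.4529 × 12.01 = 5.439 g
mol H = 2 × (3.06 / 18.02) = 0.3396; mass H = 0.3396 × 1.008 = 0.3423 g
mol N = 1.586 / 14.01 = 0.1132
mass O = 10.99 − (7.367) = 3.623 g → mol O = 0.2264
Smallest is N at 0.1132 mol; normalising gives C 4.000, H 3.000, N 1.000, O 2.000
Ratio ≈ 4:3:1:2, so the empirical formula is C4H3NO2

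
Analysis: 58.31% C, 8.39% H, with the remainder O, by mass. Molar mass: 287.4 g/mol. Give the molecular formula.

C14H24O6

Assume 100 g: 58.31 g C, 8.39 g H, 33.3 g O.
Moles — C: 58.31 / 12.01 = 4.855 mol; H: 8.39 / 1.008 = 8.323 mol; O: 33.3 / 16.00 = 2.081 mol
Ratios (÷ 2.081): C 2.333, H 3.999, O 1.000
×3: C 7.00, H 12.00, O 3.00 → C7H12O3
Empirical-formula mass = 144.17 g/mol
n = 287.4 / 144.17 = 1.99 ≈ 2
Molecular formula = (C7H12O3)×2 = C14H24O6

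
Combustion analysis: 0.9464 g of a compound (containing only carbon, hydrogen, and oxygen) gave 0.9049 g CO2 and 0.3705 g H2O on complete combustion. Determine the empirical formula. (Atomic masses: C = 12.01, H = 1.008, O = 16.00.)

mol C = 0.9049 / 44.01 = 0.02056; mass C = 0.02056 × 12.01 = 0.2469 g
mol H = 2 × (0.3705 / 18.02) = 0.04112; mass H = 0.04112 × 1.008 = 0.04145 g
mass O = 0.9464 − (0.2884) = 0.6580 g → mol O = 0.04113
Ratios (÷ 0.02056): C 1.000, H 2.000, O 2.000
→ CH2O2

CH2O2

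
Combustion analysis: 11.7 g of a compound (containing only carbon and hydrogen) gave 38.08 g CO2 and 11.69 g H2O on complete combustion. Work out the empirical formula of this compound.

C2H3

mol C = 38.08 / 44.01 = 0.8653; mass C = 0.8653 × 12.01 = 10.39 g
mol H = 2 × (11.69 / 18.02) = 1.297; mass H = 1.297 × 1.008 = 1.308 g
Smallest is C at 0.8653 mol; normalising gives C 1.000, H 1.499
Scaling by 2: C 2.00, H 3.00 → C2H3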